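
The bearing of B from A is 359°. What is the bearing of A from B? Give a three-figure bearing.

Back-bearing = 359° − 180° = 179°.

179°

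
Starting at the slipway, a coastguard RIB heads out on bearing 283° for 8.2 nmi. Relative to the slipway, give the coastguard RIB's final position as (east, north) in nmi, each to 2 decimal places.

Leg 1 (283°, 8.2 nmi): east 8.2 sin 283° = -7.99, north 8.2 cos 283° = 1.84
Summing: -7.99 nmi east, 1.84 nmi north → (-7.99, 1.84).

(-7.99, 1.84)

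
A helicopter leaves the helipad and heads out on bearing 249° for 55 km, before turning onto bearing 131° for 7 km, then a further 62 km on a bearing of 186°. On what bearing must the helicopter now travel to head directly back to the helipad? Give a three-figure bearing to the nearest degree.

Leg 1 (249°, 55 km): east 55 sin 249° = -51.35, north 55 cos 249° = -19.71
Leg 2 (131°, 7 km): east 7 sin 131° = 5.28, north 7 cos 131° = -4.59
Leg 3 (186°, 62 km): east 62 sin 186° = -6.48, north 62 cos 186° = -61.66
Net displacement: -52.54 east, -85.96 north. Direction back to start is (52.54, 85.96): bearing = atan2(52.54, 85.96) mod 360° = 31.44° ≈ 031°.

031°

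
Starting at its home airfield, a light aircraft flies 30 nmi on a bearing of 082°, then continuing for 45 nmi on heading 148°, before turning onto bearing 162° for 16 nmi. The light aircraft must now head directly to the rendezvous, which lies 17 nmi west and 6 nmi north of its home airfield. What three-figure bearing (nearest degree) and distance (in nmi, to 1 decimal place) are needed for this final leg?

306°, 93.5 nmi

Leg 1 (082°, 30 nmi): east 30 sin 82° = 29.71, north 30 cos 82° = 4.18
Leg 2 (148°, 45 nmi): east 45 sin 148° = 23.85, north 45 cos 148° = -38.16
Leg 3 (162°, 16 nmi): east 16 sin 162° = 4.94, north 16 cos 162° = -15.22
Current position: (58.50, -49.20). Target: (-17, 6). Remaining: Δeast = -75.50, Δnorth = 55.20.
Bearing = atan2(-75.50, 55.20) mod 360° = 306.17°; distance = √((-75.50)² + (55.20)²) = 93.528 nmi.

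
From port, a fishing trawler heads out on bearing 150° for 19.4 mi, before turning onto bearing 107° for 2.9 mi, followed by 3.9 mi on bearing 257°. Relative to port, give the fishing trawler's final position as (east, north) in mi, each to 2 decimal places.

(8.67, -18.53)

Leg 1 (150°, 19.4 mi): east 19.4 sin 150° = 9.70, north 19.4 cos 150° = -16.80
Leg 2 (107°, 2.9 mi): east 2.9 sin 107° = 2.77, north 2.9 cos 107° = -0.85
Leg 3 (257°, 3.9 mi): east 3.9 sin 257° = -3.80, north 3.9 cos 257° = -0.88
Summing: 8.67 mi east, -18.53 mi north → (8.67, -18.53).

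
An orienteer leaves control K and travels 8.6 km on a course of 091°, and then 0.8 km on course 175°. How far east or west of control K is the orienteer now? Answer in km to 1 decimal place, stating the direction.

8.7 km east

Leg 1 (091°, 8.6 km): east 8.6 sin 91° = 8.60, north 8.6 cos 91° = -0.15
Leg 2 (175°, 0.8 km): east 0.8 sin 175° = 0.07, north 0.8 cos 175° = -0.80
Net east component: 8.67 km.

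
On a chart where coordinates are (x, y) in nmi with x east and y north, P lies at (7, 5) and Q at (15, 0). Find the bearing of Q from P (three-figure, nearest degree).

122°

Δeast = 15 − 7 = 8.00; Δnorth = 0 − 5 = -5.00.
Bearing = atan2(Δeast, Δnorth) mod 360° = 122.01° ≈ 122°.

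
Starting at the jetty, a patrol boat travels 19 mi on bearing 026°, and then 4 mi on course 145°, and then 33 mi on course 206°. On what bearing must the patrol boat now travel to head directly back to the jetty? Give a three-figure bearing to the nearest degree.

Leg 1 (026°, 19 mi): east 19 sin 26° = 8.33, north 19 cos 26° = 17.08
Leg 2 (145°, 4 mi): east 4 sin 145° = 2.29, north 4 cos 145° = -3.28
Leg 3 (206°, 33 mi): east 33 sin 206° = -14.47, north 33 cos 206° = -29.66
Net displacement: -3.84 east, -15.86 north. Direction back to start is (3.84, 15.86): bearing = atan2(3.84, 15.86) mod 360° = 13.62° ≈ 014°.

014°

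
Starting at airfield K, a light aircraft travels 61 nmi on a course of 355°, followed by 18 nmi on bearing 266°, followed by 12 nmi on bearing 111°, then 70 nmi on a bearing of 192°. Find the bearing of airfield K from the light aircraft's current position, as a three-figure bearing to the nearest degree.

Leg 1 (355°, 61 nmi): east 61 sin 355° = -5.32, north 61 cos 355° = 60.77
Leg 2 (266°, 18 nmi): east 18 sin 266° = -17.96, north 18 cos 266° = -1.26
Leg 3 (111°, 12 nmi): east 12 sin 111° = 11.20, north 12 cos 111° = -4.30
Leg 4 (192°, 70 nmi): east 70 sin 192° = -14.55, north 70 cos 192° = -68.47
Net displacement: -26.62 east, -13.26 north. Direction back to start is (26.62, 13.26): bearing = atan2(26.62, 13.26) mod 360° = 63.53° ≈ 064°.

064°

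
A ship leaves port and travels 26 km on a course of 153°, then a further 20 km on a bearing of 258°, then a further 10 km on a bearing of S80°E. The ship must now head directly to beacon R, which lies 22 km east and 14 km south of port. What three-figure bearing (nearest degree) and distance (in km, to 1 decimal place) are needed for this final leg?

Leg 1 (153°, 26 km): east 26 sin 153° = 11.80, north 26 cos 153° = -23.17
Leg 2 (258°, 20 km): east 20 sin 258° = -19.56, north 20 cos 258° = -4.16
Leg 3 (S80°E, 10 km): east 10 sin 100° = 9.85, north 10 cos 100° = -1.74
Current position: (2.09, -29.06). Target: (22, -14). Remaining: Δeast = 19.91, Δnorth = 15.06.
Bearing = atan2(19.91, 15.06) mod 360° = 52.90°; distance = √((19.91)² + (15.06)²) = 24.966 km.

053°, 25.0 km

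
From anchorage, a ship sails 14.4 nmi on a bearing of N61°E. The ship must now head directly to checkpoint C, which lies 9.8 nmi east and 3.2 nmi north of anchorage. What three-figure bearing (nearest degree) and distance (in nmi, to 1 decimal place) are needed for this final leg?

Leg 1 (N61°E, 14.4 nmi): east 14.4 sin 61° = 12.59, north 14.4 cos 61° = 6.98
Current position: (12.59, 6.98). Target: (9.8, 3.2). Remaining: Δeast = -2.79, Δnorth = -3.78.
Bearing = atan2(-2.79, -3.78) mod 360° = 216.47°; distance = √((-2.79)² + (-3.78)²) = 4.702 nmi.

216°, 4.7 nmi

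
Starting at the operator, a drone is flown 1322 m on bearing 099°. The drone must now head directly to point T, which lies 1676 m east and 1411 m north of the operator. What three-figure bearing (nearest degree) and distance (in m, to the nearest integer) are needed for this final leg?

Leg 1 (099°, 1322 m): east 1322 sin 99° = 1305.72, north 1322 cos 99° = -206.81
Current position: (1305.72, -206.81). Target: (1676, 1411). Remaining: Δeast = 370.28, Δnorth = 1617.81.
Bearing = atan2(370.28, 1617.81) mod 360° = 12.89°; distance = √((370.28)² + (1617.81)²) = 1659.639 m.

013°, 1660 m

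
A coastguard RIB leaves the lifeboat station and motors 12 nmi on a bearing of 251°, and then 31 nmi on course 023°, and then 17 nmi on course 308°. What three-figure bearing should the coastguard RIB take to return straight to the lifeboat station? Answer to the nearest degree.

Leg 1 (251°, 12 nmi): east 12 sin 251° = -11.35, north 12 cos 251° = -3.91
Leg 2 (023°, 31 nmi): east 31 sin 23° = 12.11, north 31 cos 23° = 28.54
Leg 3 (308°, 17 nmi): east 17 sin 308° = -13.40, north 17 cos 308° = 10.47
Net displacement: -12.63 east, 35.10 north. Direction back to start is (12.63, -35.10): bearing = atan2(12.63, -35.10) mod 360° = 160.21° ≈ 160°.

160°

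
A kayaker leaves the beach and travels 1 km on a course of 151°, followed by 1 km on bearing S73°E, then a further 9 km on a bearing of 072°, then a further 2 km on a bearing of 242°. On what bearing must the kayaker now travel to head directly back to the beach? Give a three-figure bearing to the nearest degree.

265°

Leg 1 (151°, 1 km): east 1 sin 151° = 0.48, north 1 cos 151° = -0.87
Leg 2 (S73°E, 1 km): east 1 sin 107° = 0.96, north 1 cos 107° = -0.29
Leg 3 (072°, 9 km): east 9 sin 72° = 8.56, north 9 cos 72° = 2.78
Leg 4 (242°, 2 km): east 2 sin 242° = -1.77, north 2 cos 242° = -0.94
Net displacement: 8.23 east, 0.68 north. Direction back to start is (-8.23, -0.68): bearing = atan2(-8.23, -0.68) mod 360° = 265.31° ≈ 265°.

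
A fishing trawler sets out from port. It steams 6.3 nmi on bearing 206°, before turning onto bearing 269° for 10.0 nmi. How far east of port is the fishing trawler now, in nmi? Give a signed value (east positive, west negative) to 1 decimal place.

Leg 1 (206°, 6.3 nmi): east 6.3 sin 206° = -2.76, north 6.3 cos 206° = -5.66
Leg 2 (269°, 10.0 nmi): east 10.0 sin 269° = -10.00, north 10.0 cos 269° = -0.17
Net east component: -12.76 nmi.

-12.8 nmi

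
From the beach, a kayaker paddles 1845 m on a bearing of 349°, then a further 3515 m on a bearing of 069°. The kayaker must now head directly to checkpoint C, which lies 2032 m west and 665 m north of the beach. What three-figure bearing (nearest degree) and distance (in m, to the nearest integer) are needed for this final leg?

Leg 1 (349°, 1845 m): east 1845 sin 349° = -352.04, north 1845 cos 349° = 1811.10
Leg 2 (069°, 3515 m): east 3515 sin 69° = 3281.54, north 3515 cos 69° = 1259.66
Current position: (2929.49, 3070.77). Target: (-2032, 665). Remaining: Δeast = -4961.49, Δnorth = -2405.77.
Bearing = atan2(-4961.49, -2405.77) mod 360° = 244.13°; distance = √((-4961.49)² + (-2405.77)²) = 5513.993 m.

244°, 5514 m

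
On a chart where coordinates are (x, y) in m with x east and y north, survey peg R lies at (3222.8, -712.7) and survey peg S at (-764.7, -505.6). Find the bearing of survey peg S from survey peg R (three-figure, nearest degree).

273°

Δeast = -764.7 − 3222.8 = -3987.50; Δnorth = -505.6 − -712.7 = 207.10.
Bearing = atan2(Δeast, Δnorth) mod 360° = 272.97° ≈ 273°.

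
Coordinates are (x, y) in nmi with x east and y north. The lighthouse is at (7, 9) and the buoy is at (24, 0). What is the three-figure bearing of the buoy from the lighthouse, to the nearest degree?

118°

Δeast = 24 − 7 = 17.00; Δnorth = 0 − 9 = -9.00.
Bearing = atan2(Δeast, Δnorth) mod 360° = 117.90° ≈ 118°.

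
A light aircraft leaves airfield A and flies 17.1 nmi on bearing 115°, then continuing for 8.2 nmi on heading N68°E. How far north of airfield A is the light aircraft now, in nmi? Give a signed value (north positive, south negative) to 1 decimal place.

-4.2 nmi

Leg 1 (115°, 17.1 nmi): east 17.1 sin 115° = 15.50, north 17.1 cos 115° = -7.23
Leg 2 (N68°E, 8.2 nmi): east 8.2 sin 68° = 7.60, north 8.2 cos 68° = 3.07
Net north component: -4.15 nmi.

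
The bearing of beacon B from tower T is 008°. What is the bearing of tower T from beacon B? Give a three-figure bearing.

188°

Back-bearing = 008° + 180° = 188°.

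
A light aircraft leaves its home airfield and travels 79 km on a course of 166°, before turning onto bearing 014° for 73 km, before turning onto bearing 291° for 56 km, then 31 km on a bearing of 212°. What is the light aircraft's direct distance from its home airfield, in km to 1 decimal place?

34.1 km

Leg 1 (166°, 79 km): east 79 sin 166° = 19.11, north 79 cos 166° = -76.65
Leg 2 (014°, 73 km): east 73 sin 14° = 17.66, north 73 cos 14° = 70.83
Leg 3 (291°, 56 km): east 56 sin 291° = -52.28, north 56 cos 291° = 20.07
Leg 4 (212°, 31 km): east 31 sin 212° = -16.43, north 31 cos 212° = -26.29
Net: -31.94 east, -12.04 north. Distance = √((-31.94)² + (-12.04)²) = 34.131 km.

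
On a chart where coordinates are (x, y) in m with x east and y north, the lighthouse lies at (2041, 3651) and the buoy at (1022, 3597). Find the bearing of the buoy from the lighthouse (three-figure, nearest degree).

267°

Δeast = 1022 − 2041 = -1019.00; Δnorth = 3597 − 3651 = -54.00.
Bearing = atan2(Δeast, Δnorth) mod 360° = 266.97° ≈ 267°.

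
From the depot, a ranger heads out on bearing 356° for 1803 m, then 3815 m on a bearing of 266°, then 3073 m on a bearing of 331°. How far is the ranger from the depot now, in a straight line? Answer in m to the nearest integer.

Leg 1 (356°, 1803 m): east 1803 sin 356° = -125.77, north 1803 cos 356° = 1798.61
Leg 2 (266°, 3815 m): east 3815 sin 266° = -3805.71, north 3815 cos 266° = -266.12
Leg 3 (331°, 3073 m): east 3073 sin 331° = -1489.82, north 3073 cos 331° = 2687.71
Net: -5421.30 east, 4220.19 north. Distance = √((-5421.30)² + (4220.19)²) = 6870.262 m.

6870 m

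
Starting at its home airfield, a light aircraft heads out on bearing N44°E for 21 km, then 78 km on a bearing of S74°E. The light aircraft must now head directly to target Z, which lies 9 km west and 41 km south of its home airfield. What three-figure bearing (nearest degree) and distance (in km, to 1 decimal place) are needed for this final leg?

251°, 104.5 km

Leg 1 (N44°E, 21 km): east 21 sin 44° = 14.59, north 21 cos 44° = 15.11
Leg 2 (S74°E, 78 km): east 78 sin 106° = 74.98, north 78 cos 106° = -21.50
Current position: (89.57, -6.39). Target: (-9, -41). Remaining: Δeast = -98.57, Δnorth = -34.61.
Bearing = atan2(-98.57, -34.61) mod 360° = 250.65°; distance = √((-98.57)² + (-34.61)²) = 104.465 km.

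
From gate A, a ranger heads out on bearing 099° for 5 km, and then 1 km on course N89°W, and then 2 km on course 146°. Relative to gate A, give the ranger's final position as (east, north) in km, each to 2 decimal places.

Leg 1 (099°, 5 km): east 5 sin 99° = 4.94, north 5 cos 99° = -0.78
Leg 2 (N89°W, 1 km): east 1 sin 271° = -1.00, north 1 cos 271° = 0.02
Leg 3 (146°, 2 km): east 2 sin 146° = 1.12, north 2 cos 146° = -1.66
Summing: 5.06 km east, -2.42 km north → (5.06, -2.42).

(5.06, -2.42)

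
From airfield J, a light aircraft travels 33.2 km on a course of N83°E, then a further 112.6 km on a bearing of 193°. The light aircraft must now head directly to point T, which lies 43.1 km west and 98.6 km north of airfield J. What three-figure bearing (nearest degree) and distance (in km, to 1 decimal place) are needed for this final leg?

346°, 210.5 km

Leg 1 (N83°E, 33.2 km): east 33.2 sin 83° = 32.95, north 33.2 cos 83° = 4.05
Leg 2 (193°, 112.6 km): east 112.6 sin 193° = -25.33, north 112.6 cos 193° = -109.71
Current position: (7.62, -105.67). Target: (-43.1, 98.6). Remaining: Δeast = -50.72, Δnorth = 204.27.
Bearing = atan2(-50.72, 204.27) mod 360° = 346.05°; distance = √((-50.72)² + (204.27)²) = 210.471 km.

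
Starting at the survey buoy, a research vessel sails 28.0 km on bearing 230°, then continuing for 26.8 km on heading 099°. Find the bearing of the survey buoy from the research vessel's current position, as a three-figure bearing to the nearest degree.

347°

Leg 1 (230°, 28.0 km): east 28.0 sin 230° = -21.45, north 28.0 cos 230° = -18.00
Leg 2 (099°, 26.8 km): east 26.8 sin 99° = 26.47, north 26.8 cos 99° = -4.19
Net displacement: 5.02 east, -22.19 north. Direction back to start is (-5.02, 22.19): bearing = atan2(-5.02, 22.19) mod 360° = 347.25° ≈ 347°.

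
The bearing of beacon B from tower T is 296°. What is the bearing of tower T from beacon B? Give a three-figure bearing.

116°

Back-bearing = 296° − 180° = 116°.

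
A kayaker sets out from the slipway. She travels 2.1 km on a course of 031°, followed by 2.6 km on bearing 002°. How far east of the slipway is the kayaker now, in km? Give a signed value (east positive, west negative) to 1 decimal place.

1.2 km

Leg 1 (031°, 2.1 km): east 2.1 sin 31° = 1.08, north 2.1 cos 31° = 1.80
Leg 2 (002°, 2.6 km): east 2.6 sin 2° = 0.09, north 2.6 cos 2° = 2.60
Net east component: 1.17 km.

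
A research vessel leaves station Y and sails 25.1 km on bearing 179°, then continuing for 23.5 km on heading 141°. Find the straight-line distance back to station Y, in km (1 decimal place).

Leg 1 (179°, 25.1 km): east 25.1 sin 179° = 0.44, north 25.1 cos 179° = -25.10
Leg 2 (141°, 23.5 km): east 23.5 sin 141° = 14.79, north 23.5 cos 141° = -18.26
Net: 15.23 east, -43.36 north. Distance = √((15.23)² + (-43.36)²) = 45.955 km.

46.0 km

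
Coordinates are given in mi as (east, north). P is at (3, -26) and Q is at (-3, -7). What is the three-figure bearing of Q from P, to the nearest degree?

Δeast = -3 − 3 = -6.00; Δnorth = -7 − -26 = 19.00.
Bearing = atan2(Δeast, Δnorth) mod 360° = 342.47° ≈ 342°.

342°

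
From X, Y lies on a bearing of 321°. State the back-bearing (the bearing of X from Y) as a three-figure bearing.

Back-bearing = 321° − 180° = 141°.

141°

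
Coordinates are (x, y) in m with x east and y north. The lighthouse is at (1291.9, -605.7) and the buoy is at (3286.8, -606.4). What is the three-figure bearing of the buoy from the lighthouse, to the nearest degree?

090°

Δeast = 3286.8 − 1291.9 = 1994.90; Δnorth = -606.4 − -605.7 = -0.70.
Bearing = atan2(Δeast, Δnorth) mod 360° = 90.02° ≈ 090°.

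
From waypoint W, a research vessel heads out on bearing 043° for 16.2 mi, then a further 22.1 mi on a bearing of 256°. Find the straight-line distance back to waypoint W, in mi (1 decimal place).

12.3 mi

Leg 1 (043°, 16.2 mi): east 16.2 sin 43° = 11.05, north 16.2 cos 43° = 11.85
Leg 2 (256°, 22.1 mi): east 22.1 sin 256° = -21.44, north 22.1 cos 256° = -5.35
Net: -10.40 east, 6.50 north. Distance = √((-10.40)² + (6.50)²) = 12.261 mi.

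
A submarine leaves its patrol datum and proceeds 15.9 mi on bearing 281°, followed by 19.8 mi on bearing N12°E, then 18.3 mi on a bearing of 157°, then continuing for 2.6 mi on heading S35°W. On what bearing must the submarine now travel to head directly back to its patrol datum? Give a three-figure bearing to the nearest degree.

120°

Leg 1 (281°, 15.9 mi): east 15.9 sin 281° = -15.61, north 15.9 cos 281° = 3.03
Leg 2 (N12°E, 19.8 mi): east 19.8 sin 12° = 4.12, north 19.8 cos 12° = 19.37
Leg 3 (157°, 18.3 mi): east 18.3 sin 157° = 7.15, north 18.3 cos 157° = -16.85
Leg 4 (S35°W, 2.6 mi): east 2.6 sin 215° = -1.49, north 2.6 cos 215° = -2.13
Net displacement: -5.83 east, 3.43 north. Direction back to start is (5.83, -3.43): bearing = atan2(5.83, -3.43) mod 360° = 120.43° ≈ 120°.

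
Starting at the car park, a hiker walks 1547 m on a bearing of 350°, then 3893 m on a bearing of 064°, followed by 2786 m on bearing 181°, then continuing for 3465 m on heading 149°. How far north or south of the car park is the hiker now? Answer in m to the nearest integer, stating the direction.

2526 m south

Leg 1 (350°, 1547 m): east 1547 sin 350° = -268.63, north 1547 cos 350° = 1523.50
Leg 2 (064°, 3893 m): east 3893 sin 64° = 3499.01, north 3893 cos 64° = 1706.58
Leg 3 (181°, 2786 m): east 2786 sin 181° = -48.62, north 2786 cos 181° = -2785.58
Leg 4 (149°, 3465 m): east 3465 sin 149° = 1784.61, north 3465 cos 149° = -2970.08
Net north component: -2525.58 m.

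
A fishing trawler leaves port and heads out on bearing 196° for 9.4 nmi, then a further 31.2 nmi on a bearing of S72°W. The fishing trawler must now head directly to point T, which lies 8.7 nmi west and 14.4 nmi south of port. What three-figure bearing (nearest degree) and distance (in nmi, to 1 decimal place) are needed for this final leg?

Leg 1 (196°, 9.4 nmi): east 9.4 sin 196° = -2.59, north 9.4 cos 196° = -9.04
Leg 2 (S72°W, 31.2 nmi): east 31.2 sin 252° = -29.67, north 31.2 cos 252° = -9.64
Current position: (-32.26, -18.68). Target: (-8.7, -14.4). Remaining: Δeast = 23.56, Δnorth = 4.28.
Bearing = atan2(23.56, 4.28) mod 360° = 79.71°; distance = √((23.56)² + (4.28)²) = 23.949 nmi.

080°, 23.9 nmi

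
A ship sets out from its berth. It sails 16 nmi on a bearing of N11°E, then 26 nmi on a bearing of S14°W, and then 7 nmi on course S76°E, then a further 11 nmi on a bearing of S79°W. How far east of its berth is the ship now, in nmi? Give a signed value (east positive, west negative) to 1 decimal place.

Leg 1 (N11°E, 16 nmi): east 16 sin 11° = 3.05, north 16 cos 11° = 15.71
Leg 2 (S14°W, 26 nmi): east 26 sin 194° = -6.29, north 26 cos 194° = -25.23
Leg 3 (S76°E, 7 nmi): east 7 sin 104° = 6.79, north 7 cos 104° = -1.69
Leg 4 (S79°W, 11 nmi): east 11 sin 259° = -10.80, north 11 cos 259° = -2.10
Net east component: -7.24 nmi.

-7.2 nmi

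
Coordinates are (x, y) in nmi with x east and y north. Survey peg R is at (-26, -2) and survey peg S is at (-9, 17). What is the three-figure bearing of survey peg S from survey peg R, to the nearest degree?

042°

Δeast = -9 − -26 = 17.00; Δnorth = 17 − -2 = 19.00.
Bearing = atan2(Δeast, Δnorth) mod 360° = 41.82° ≈ 042°.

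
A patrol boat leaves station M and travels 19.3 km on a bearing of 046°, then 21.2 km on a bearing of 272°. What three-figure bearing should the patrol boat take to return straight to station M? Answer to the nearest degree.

153°

Leg 1 (046°, 19.3 km): east 19.3 sin 46° = 13.88, north 19.3 cos 46° = 13.41
Leg 2 (272°, 21.2 km): east 21.2 sin 272° = -21.19, north 21.2 cos 272° = 0.74
Net displacement: -7.30 east, 14.15 north. Direction back to start is (7.30, -14.15): bearing = atan2(7.30, -14.15) mod 360° = 152.69° ≈ 153°.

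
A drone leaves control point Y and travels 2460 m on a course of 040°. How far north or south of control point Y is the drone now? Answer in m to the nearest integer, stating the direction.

Leg 1 (040°, 2460 m): east 2460 sin 40° = 1581.26, north 2460 cos 40° = 1884.47
Net north component: 1884.47 m.

1884 m north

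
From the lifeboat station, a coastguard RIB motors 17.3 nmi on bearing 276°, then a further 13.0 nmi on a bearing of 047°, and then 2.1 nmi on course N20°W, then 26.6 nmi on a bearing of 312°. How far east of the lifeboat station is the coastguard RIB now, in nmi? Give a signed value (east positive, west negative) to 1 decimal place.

-28.2 nmi

Leg 1 (276°, 17.3 nmi): east 17.3 sin 276° = -17.21, north 17.3 cos 276° = 1.81
Leg 2 (047°, 13.0 nmi): east 13.0 sin 47° = 9.51, north 13.0 cos 47° = 8.87
Leg 3 (N20°W, 2.1 nmi): east 2.1 sin 340° = -0.72, north 2.1 cos 340° = 1.97
Leg 4 (312°, 26.6 nmi): east 26.6 sin 312° = -19.77, north 26.6 cos 312° = 17.80
Net east component: -28.18 nmi.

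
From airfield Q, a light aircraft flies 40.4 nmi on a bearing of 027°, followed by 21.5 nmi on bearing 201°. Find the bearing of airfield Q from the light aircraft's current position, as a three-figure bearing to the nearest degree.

Leg 1 (027°, 40.4 nmi): east 40.4 sin 27° = 18.34, north 40.4 cos 27° = 36.00
Leg 2 (201°, 21.5 nmi): east 21.5 sin 201° = -7.70, north 21.5 cos 201° = -20.07
Net displacement: 10.64 east, 15.92 north. Direction back to start is (-10.64, -15.92): bearing = atan2(-10.64, -15.92) mod 360° = 213.74° ≈ 214°.

214°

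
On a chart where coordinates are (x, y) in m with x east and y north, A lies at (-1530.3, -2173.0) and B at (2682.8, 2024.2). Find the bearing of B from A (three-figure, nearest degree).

045°

Δeast = 2682.8 − -1530.3 = 4213.10; Δnorth = 2024.2 − -2173.0 = 4197.20.
Bearing = atan2(Δeast, Δnorth) mod 360° = 45.11° ≈ 045°.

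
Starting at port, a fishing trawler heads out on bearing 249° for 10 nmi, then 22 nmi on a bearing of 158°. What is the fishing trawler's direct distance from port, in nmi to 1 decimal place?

24.0 nmi

Leg 1 (249°, 10 nmi): east 10 sin 249° = -9.34, north 10 cos 249° = -3.58
Leg 2 (158°, 22 nmi): east 22 sin 158° = 8.24, north 22 cos 158° = -20.40
Net: -1.09 east, -23.98 north. Distance = √((-1.09)² + (-23.98)²) = 24.007 nmi.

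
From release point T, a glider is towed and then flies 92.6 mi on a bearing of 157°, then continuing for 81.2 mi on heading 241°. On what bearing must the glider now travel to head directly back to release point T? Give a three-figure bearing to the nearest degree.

Leg 1 (157°, 92.6 mi): east 92.6 sin 157° = 36.18, north 92.6 cos 157° = -85.24
Leg 2 (241°, 81.2 mi): east 81.2 sin 241° = -71.02, north 81.2 cos 241° = -39.37
Net displacement: -34.84 east, -124.61 north. Direction back to start is (34.84, 124.61): bearing = atan2(34.84, 124.61) mod 360° = 15.62° ≈ 016°.

016°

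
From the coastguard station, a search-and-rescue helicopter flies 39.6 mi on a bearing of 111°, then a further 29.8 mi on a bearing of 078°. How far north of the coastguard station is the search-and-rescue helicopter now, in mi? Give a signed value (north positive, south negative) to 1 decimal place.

Leg 1 (111°, 39.6 mi): east 39.6 sin 111° = 36.97, north 39.6 cos 111° = -14.19
Leg 2 (078°, 29.8 mi): east 29.8 sin 78° = 29.15, north 29.8 cos 78° = 6.20
Net north component: -8.00 mi.

-8.0 mi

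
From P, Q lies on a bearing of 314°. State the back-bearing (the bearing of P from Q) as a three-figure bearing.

134°

Back-bearing = 314° − 180° = 134°.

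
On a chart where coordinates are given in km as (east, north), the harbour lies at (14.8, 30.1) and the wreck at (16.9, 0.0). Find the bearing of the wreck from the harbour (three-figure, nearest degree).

Δeast = 16.9 − 14.8 = 2.10; Δnorth = 0.0 − 30.1 = -30.10.
Bearing = atan2(Δeast, Δnorth) mod 360° = 176.01° ≈ 176°.

176°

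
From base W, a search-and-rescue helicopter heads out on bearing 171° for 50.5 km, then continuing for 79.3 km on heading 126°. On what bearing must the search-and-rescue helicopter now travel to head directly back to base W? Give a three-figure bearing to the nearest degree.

Leg 1 (171°, 50.5 km): east 50.5 sin 171° = 7.90, north 50.5 cos 171° = -49.88
Leg 2 (126°, 79.3 km): east 79.3 sin 126° = 64.16, north 79.3 cos 126° = -46.61
Net displacement: 72.05 east, -96.49 north. Direction back to start is (-72.05, 96.49): bearing = atan2(-72.05, 96.49) mod 360° = 323.25° ≈ 323°.

323°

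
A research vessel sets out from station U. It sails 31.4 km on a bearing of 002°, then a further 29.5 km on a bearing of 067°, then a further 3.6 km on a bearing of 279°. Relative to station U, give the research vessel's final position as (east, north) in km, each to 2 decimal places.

Leg 1 (002°, 31.4 km): east 31.4 sin 2° = 1.10, north 31.4 cos 2° = 31.38
Leg 2 (067°, 29.5 km): east 29.5 sin 67° = 27.15, north 29.5 cos 67° = 11.53
Leg 3 (279°, 3.6 km): east 3.6 sin 279° = -3.56, north 3.6 cos 279° = 0.56
Summing: 24.70 km east, 43.47 km north → (24.70, 43.47).

(24.70, 43.47)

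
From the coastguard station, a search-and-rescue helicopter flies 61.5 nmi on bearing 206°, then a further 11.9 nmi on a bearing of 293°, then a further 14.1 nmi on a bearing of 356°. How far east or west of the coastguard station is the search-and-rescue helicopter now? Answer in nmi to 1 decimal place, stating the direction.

38.9 nmi west

Leg 1 (206°, 61.5 nmi): east 61.5 sin 206° = -26.96, north 61.5 cos 206° = -55.28
Leg 2 (293°, 11.9 nmi): east 11.9 sin 293° = -10.95, north 11.9 cos 293° = 4.65
Leg 3 (356°, 14.1 nmi): east 14.1 sin 356° = -0.98, north 14.1 cos 356° = 14.07
Net east component: -38.90 nmi.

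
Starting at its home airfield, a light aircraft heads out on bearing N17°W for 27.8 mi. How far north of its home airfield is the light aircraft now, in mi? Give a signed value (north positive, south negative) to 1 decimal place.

26.6 mi

Leg 1 (N17°W, 27.8 mi): east 27.8 sin 343° = -8.13, north 27.8 cos 343° = 26.59
Net north component: 26.59 mi.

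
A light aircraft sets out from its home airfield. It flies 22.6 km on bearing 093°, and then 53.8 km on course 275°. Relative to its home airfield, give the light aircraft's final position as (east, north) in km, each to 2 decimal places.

(-31.03, 3.51)

Leg 1 (093°, 22.6 km): east 22.6 sin 93° = 22.57, north 22.6 cos 93° = -1.18
Leg 2 (275°, 53.8 km): east 53.8 sin 275° = -53.60, north 53.8 cos 275° = 4.69
Summing: -31.03 km east, 3.51 km north → (-31.03, 3.51).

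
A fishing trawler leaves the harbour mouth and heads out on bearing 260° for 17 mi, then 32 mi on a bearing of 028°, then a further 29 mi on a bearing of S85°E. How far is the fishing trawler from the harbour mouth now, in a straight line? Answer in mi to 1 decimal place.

35.5 mi

Leg 1 (260°, 17 mi): east 17 sin 260° = -16.74, north 17 cos 260° = -2.95
Leg 2 (028°, 32 mi): east 32 sin 28° = 15.02, north 32 cos 28° = 28.25
Leg 3 (S85°E, 29 mi): east 29 sin 95° = 28.89, north 29 cos 95° = -2.53
Net: 27.17 east, 22.77 north. Distance = √((27.17)² + (22.77)²) = 35.454 mi.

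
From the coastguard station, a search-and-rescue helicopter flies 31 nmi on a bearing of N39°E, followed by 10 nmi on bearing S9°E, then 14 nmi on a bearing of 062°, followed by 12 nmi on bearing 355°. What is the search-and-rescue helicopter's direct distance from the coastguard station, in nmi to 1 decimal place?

Leg 1 (N39°E, 31 nmi): east 31 sin 39° = 19.51, north 31 cos 39° = 24.09
Leg 2 (S9°E, 10 nmi): east 10 sin 171° = 1.56, north 10 cos 171° = -9.88
Leg 3 (062°, 14 nmi): east 14 sin 62° = 12.36, north 14 cos 62° = 6.57
Leg 4 (355°, 12 nmi): east 12 sin 355° = -1.05, north 12 cos 355° = 11.95
Net: 32.39 east, 32.74 north. Distance = √((32.39)² + (32.74)²) = 46.055 nmi.

46.1 nmi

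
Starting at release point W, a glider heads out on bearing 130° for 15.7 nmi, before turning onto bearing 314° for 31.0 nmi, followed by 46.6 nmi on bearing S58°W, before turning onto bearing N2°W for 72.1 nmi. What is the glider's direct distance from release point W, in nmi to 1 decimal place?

78.7 nmi

Leg 1 (130°, 15.7 nmi): east 15.7 sin 130° = 12.03, north 15.7 cos 130° = -10.09
Leg 2 (314°, 31.0 nmi): east 31.0 sin 314° = -22.30, north 31.0 cos 314° = 21.53
Leg 3 (S58°W, 46.6 nmi): east 46.6 sin 238° = -39.52, north 46.6 cos 238° = -24.69
Leg 4 (N2°W, 72.1 nmi): east 72.1 sin 358° = -2.52, north 72.1 cos 358° = 72.06
Net: -52.31 east, 58.80 north. Distance = √((-52.31)² + (58.80)²) = 78.703 nmi.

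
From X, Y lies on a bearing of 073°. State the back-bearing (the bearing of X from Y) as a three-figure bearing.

253°

Back-bearing = 073° + 180° = 253°.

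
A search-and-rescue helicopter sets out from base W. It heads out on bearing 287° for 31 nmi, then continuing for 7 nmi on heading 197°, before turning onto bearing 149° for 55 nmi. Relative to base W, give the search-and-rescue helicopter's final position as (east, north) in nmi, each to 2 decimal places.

Leg 1 (287°, 31 nmi): east 31 sin 287° = -29.65, north 31 cos 287° = 9.06
Leg 2 (197°, 7 nmi): east 7 sin 197° = -2.05, north 7 cos 197° = -6.69
Leg 3 (149°, 55 nmi): east 55 sin 149° = 28.33, north 55 cos 149° = -47.14
Summing: -3.36 nmi east, -44.77 nmi north → (-3.36, -44.77).

(-3.36, -44.77)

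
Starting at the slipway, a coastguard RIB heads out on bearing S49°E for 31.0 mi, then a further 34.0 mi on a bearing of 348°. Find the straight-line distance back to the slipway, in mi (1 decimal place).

Leg 1 (S49°E, 31.0 mi): east 31.0 sin 131° = 23.40, north 31.0 cos 131° = -20.34
Leg 2 (348°, 34.0 mi): east 34.0 sin 348° = -7.07, north 34.0 cos 348° = 33.26
Net: 16.33 east, 12.92 north. Distance = √((16.33)² + (12.92)²) = 20.820 mi.

20.8 mi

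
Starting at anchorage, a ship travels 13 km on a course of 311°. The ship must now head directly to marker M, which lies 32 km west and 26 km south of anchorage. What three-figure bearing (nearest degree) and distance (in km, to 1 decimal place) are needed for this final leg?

213°, 41.0 km

Leg 1 (311°, 13 km): east 13 sin 311° = -9.81, north 13 cos 311° = 8.53
Current position: (-9.81, 8.53). Target: (-32, -26). Remaining: Δeast = -22.19, Δnorth = -34.53.
Bearing = atan2(-22.19, -34.53) mod 360° = 212.73°; distance = √((-22.19)² + (-34.53)²) = 41.044 km.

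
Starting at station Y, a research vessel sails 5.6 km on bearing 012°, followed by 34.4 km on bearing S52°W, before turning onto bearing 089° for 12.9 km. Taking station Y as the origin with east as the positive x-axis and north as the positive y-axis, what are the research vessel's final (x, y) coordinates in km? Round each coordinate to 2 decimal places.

(-13.05, -15.48)

Leg 1 (012°, 5.6 km): east 5.6 sin 12° = 1.16, north 5.6 cos 12° = 5.48
Leg 2 (S52°W, 34.4 km): east 34.4 sin 232° = -27.11, north 34.4 cos 232° = -21.18
Leg 3 (089°, 12.9 km): east 12.9 sin 89° = 12.90, north 12.9 cos 89° = 0.23
Summing: -13.05 km east, -15.48 km north → (-13.05, -15.48).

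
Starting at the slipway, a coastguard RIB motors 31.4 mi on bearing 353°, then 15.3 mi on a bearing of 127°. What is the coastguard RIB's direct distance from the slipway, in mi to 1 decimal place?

23.5 mi

Leg 1 (353°, 31.4 mi): east 31.4 sin 353° = -3.83, north 31.4 cos 353° = 31.17
Leg 2 (127°, 15.3 mi): east 15.3 sin 127° = 12.22, north 15.3 cos 127° = -9.21
Net: 8.39 east, 21.96 north. Distance = √((8.39)² + (21.96)²) = 23.507 mi.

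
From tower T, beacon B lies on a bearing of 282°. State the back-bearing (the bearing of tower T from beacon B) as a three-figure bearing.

102°

Back-bearing = 282° − 180° = 102°.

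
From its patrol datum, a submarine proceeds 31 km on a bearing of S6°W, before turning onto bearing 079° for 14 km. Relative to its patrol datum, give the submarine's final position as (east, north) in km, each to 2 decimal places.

(10.50, -28.16)

Leg 1 (S6°W, 31 km): east 31 sin 186° = -3.24, north 31 cos 186° = -30.83
Leg 2 (079°, 14 km): east 14 sin 79° = 13.74, north 14 cos 79° = 2.67
Summing: 10.50 km east, -28.16 km north → (10.50, -28.16).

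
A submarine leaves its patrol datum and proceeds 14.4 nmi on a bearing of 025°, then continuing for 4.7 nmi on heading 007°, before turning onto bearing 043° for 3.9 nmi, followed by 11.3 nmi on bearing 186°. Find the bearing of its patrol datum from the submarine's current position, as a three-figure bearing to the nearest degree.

Leg 1 (025°, 14.4 nmi): east 14.4 sin 25° = 6.09, north 14.4 cos 25° = 13.05
Leg 2 (007°, 4.7 nmi): east 4.7 sin 7° = 0.57, north 4.7 cos 7° = 4.66
Leg 3 (043°, 3.9 nmi): east 3.9 sin 43° = 2.66, north 3.9 cos 43° = 2.85
Leg 4 (186°, 11.3 nmi): east 11.3 sin 186° = -1.18, north 11.3 cos 186° = -11.24
Net displacement: 8.14 east, 9.33 north. Direction back to start is (-8.14, -9.33): bearing = atan2(-8.14, -9.33) mod 360° = 221.09° ≈ 221°.

221°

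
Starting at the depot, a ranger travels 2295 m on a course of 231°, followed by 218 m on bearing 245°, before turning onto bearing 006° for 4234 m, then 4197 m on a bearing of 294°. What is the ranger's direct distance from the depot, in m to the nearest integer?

6933 m

Leg 1 (231°, 2295 m): east 2295 sin 231° = -1783.55, north 2295 cos 231° = -1444.29
Leg 2 (245°, 218 m): east 218 sin 245° = -197.58, north 218 cos 245° = -92.13
Leg 3 (006°, 4234 m): east 4234 sin 6° = 442.57, north 4234 cos 6° = 4210.81
Leg 4 (294°, 4197 m): east 4197 sin 294° = -3834.15, north 4197 cos 294° = 1707.07
Net: -5372.70 east, 4381.46 north. Distance = √((-5372.70)² + (4381.46)²) = 6932.756 m.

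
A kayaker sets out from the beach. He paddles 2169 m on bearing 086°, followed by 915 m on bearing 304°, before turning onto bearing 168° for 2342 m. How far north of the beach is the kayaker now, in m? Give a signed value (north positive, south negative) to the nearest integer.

-1628 m

Leg 1 (086°, 2169 m): east 2169 sin 86° = 2163.72, north 2169 cos 86° = 151.30
Leg 2 (304°, 915 m): east 915 sin 304° = -758.57, north 915 cos 304° = 511.66
Leg 3 (168°, 2342 m): east 2342 sin 168° = 486.93, north 2342 cos 168° = -2290.82
Net north component: -1627.86 m.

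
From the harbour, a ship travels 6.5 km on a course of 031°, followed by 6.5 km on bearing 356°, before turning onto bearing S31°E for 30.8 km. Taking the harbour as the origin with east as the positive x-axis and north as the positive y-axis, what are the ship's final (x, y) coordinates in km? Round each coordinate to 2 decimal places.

(18.76, -14.34)

Leg 1 (031°, 6.5 km): east 6.5 sin 31° = 3.35, north 6.5 cos 31° = 5.57
Leg 2 (356°, 6.5 km): east 6.5 sin 356° = -0.45, north 6.5 cos 356° = 6.48
Leg 3 (S31°E, 30.8 km): east 30.8 sin 149° = 15.86, north 30.8 cos 149° = -26.40
Summing: 18.76 km east, -14.34 km north → (18.76, -14.34).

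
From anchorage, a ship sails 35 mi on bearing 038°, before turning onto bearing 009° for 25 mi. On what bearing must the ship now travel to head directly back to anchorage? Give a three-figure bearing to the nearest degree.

206°

Leg 1 (038°, 35 mi): east 35 sin 38° = 21.55, north 35 cos 38° = 27.58
Leg 2 (009°, 25 mi): east 25 sin 9° = 3.91, north 25 cos 9° = 24.69
Net displacement: 25.46 east, 52.27 north. Direction back to start is (-25.46, -52.27): bearing = atan2(-25.46, -52.27) mod 360° = 205.97° ≈ 206°.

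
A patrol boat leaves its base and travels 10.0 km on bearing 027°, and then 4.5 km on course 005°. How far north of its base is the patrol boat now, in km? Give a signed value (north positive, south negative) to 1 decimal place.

Leg 1 (027°, 10.0 km): east 10.0 sin 27° = 4.54, north 10.0 cos 27° = 8.91
Leg 2 (005°, 4.5 km): east 4.5 sin 5° = 0.39, north 4.5 cos 5° = 4.48
Net north component: 13.39 km.

13.4 km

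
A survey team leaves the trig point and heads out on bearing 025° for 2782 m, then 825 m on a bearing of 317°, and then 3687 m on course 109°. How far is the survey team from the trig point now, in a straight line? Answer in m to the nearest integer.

4528 m

Leg 1 (025°, 2782 m): east 2782 sin 25° = 1175.72, north 2782 cos 25° = 2521.35
Leg 2 (317°, 825 m): east 825 sin 317° = -562.65, north 825 cos 317° = 603.37
Leg 3 (109°, 3687 m): east 3687 sin 109° = 3486.13, north 3687 cos 109° = -1200.37
Net: 4099.20 east, 1924.35 north. Distance = √((4099.20)² + (1924.35)²) = 4528.417 m.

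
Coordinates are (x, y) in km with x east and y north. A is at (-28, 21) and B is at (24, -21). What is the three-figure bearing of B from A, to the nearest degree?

Δeast = 24 − -28 = 52.00; Δnorth = -21 − 21 = -42.00.
Bearing = atan2(Δeast, Δnorth) mod 360° = 128.93° ≈ 129°.

129°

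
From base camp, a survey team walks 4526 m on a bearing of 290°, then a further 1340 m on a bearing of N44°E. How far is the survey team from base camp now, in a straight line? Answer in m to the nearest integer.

4165 m

Leg 1 (290°, 4526 m): east 4526 sin 290° = -4253.05, north 4526 cos 290° = 1547.98
Leg 2 (N44°E, 1340 m): east 1340 sin 44° = 930.84, north 1340 cos 44° = 963.92
Net: -3322.21 east, 2511.90 north. Distance = √((-3322.21)² + (2511.90)²) = 4164.936 m.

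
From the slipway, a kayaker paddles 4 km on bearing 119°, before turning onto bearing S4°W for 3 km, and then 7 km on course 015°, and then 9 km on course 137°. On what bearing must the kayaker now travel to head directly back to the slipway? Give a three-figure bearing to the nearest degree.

Leg 1 (119°, 4 km): east 4 sin 119° = 3.50, north 4 cos 119° = -1.94
Leg 2 (S4°W, 3 km): east 3 sin 184° = -0.21, north 3 cos 184° = -2.99
Leg 3 (015°, 7 km): east 7 sin 15° = 1.81, north 7 cos 15° = 6.76
Leg 4 (137°, 9 km): east 9 sin 137° = 6.14, north 9 cos 137° = -6.58
Net displacement: 11.24 east, -4.75 north. Direction back to start is (-11.24, 4.75): bearing = atan2(-11.24, 4.75) mod 360° = 292.92° ≈ 293°.

293°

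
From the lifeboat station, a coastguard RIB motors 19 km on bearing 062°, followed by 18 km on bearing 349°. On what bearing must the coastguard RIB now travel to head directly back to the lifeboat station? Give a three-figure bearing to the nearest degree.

207°

Leg 1 (062°, 19 km): east 19 sin 62° = 16.78, north 19 cos 62° = 8.92
Leg 2 (349°, 18 km): east 18 sin 349° = -3.43, north 18 cos 349° = 17.67
Net displacement: 13.34 east, 26.59 north. Direction back to start is (-13.34, -26.59): bearing = atan2(-13.34, -26.59) mod 360° = 206.65° ≈ 207°.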